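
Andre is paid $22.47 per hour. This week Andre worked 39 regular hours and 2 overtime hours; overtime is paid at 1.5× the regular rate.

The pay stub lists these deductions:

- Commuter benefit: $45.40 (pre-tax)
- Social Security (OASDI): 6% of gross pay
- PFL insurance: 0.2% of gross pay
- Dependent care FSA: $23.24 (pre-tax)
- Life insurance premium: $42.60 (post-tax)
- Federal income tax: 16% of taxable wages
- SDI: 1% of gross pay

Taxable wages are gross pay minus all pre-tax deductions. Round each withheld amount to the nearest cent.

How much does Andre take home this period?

$624.53

Regular pay: 39 × $22.47 = $876.33
Overtime pay: 2 × $22.47 × 1.5 = $67.41
Gross pay = $876.33 + $67.41 = $943.74
Dependent care FSA: $23.24
Commuter benefit: $45.40
Pre-tax total = $23.24 + $45.40 = $68.64
Taxable wages = $943.74 − $68.64 = $875.10
Federal income tax: $875.10 × 0.16 = $140.02
PFL insurance: $943.74 × 0.002 = $1.89
Social Security (OASDI): $943.74 × 0.06 = $56.62
SDI: $943.74 × 0.01 = $9.44
Life insurance premium: $42.60
Total deductions = $23.24 + $45.40 + $140.02 + $1.89 + $56.62 + $9.44 + $42.60 = $319.21
Net pay = $943.74 − $319.21 = $624.53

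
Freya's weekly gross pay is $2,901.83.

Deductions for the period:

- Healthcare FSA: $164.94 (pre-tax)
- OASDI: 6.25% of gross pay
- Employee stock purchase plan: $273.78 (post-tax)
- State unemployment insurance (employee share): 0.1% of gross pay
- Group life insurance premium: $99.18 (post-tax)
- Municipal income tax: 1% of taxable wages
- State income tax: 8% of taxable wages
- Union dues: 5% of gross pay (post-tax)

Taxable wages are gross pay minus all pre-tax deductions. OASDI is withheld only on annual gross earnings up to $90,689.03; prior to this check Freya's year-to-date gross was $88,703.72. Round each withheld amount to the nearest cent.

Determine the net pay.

Healthcare FSA: $164.94
Taxable wages = $2,901.83 − $164.94 = $2,736.89
Municipal income tax: $2,736.89 × 0.01 = $27.37
State income tax: $2,736.89 × 0.08 = $218.95
OASDI: only $90,689.03 − $88,703.72 = $1,985.31 of this check is subject → $1,985.31 × 0.0625 = $124.08
State unemployment insurance (employee share): $2,901.83 × 0.001 = $2.90
Group life insurance premium: $99.18
Employee stock purchase plan: $273.78
Union dues: $2,901.83 × 0.05 = $145.09
Total deductions = $164.94 + $27.37 + $218.95 + $124.08 + $2.90 + $99.18 + $273.78 + $145.09 = $1,056.29
Net pay = $2,901.83 − $1,056.29 = $1,845.54

$1,845.54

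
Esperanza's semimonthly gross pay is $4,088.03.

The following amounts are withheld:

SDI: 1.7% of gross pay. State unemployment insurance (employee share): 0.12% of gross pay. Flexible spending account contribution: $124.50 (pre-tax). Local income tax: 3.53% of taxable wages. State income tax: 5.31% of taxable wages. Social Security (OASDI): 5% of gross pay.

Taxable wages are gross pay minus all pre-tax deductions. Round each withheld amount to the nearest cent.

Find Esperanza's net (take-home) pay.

$3,334.35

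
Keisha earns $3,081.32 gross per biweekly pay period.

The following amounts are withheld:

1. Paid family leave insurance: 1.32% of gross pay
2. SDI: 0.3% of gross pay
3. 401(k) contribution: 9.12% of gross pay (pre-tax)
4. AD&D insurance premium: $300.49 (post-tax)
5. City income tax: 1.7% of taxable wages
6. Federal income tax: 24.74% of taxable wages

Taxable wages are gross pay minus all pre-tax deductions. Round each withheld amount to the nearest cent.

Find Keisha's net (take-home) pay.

401(k) contribution: $3,081.32 × 0.0912 = $281.02
Taxable wages = $3,081.32 − $281.02 = $2,800.30
Federal income tax: $2,800.30 × 0.2474 = $692.79
City income tax: $2,800.30 × 0.017 = $47.61
Paid family leave insurance: $3,081.32 × 0.0132 = $40.67
SDI: $3,081.32 × 0.003 = $9.24
AD&D insurance premium: $300.49
Total deductions = $281.02 + $692.79 + $47.61 + $40.67 + $9.24 + $300.49 = $1,371.82
Net pay = $3,081.32 − $1,371.82 = $1,709.50

$1,709.50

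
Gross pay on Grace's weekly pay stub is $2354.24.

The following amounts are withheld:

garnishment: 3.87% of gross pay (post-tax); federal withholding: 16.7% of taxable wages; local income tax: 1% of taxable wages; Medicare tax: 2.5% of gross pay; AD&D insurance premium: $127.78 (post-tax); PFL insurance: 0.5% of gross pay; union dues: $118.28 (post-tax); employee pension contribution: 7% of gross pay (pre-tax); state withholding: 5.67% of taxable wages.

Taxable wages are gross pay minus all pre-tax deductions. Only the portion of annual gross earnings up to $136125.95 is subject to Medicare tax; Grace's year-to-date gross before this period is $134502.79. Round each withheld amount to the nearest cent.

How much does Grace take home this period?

$1288.25

Employee pension contribution: $2354.24 × 0.07 = $164.80
Taxable wages = $2354.24 − $164.80 = $2189.44
Local income tax: $2189.44 × 0.01 = $21.89
State withholding: $2189.44 × 0.0567 = $124.14
Federal withholding: $2189.44 × 0.167 = $365.64
Medicare tax: only $136125.95 − $134502.79 = $1623.16 of this check is subject → $1623.16 × 0.025 = $40.58
PFL insurance: $2354.24 × 0.005 = $11.77
AD&D insurance premium: $127.78
Garnishment: $2354.24 × 0.0387 = $91.11
Union dues: $118.28
Total deductions = $164.80 + $21.89 + $124.14 + $365.64 + $40.58 + $11.77 + $127.78 + $91.11 + $118.28 = $1065.99
Net pay = $2354.24 − $1065.99 = $1288.25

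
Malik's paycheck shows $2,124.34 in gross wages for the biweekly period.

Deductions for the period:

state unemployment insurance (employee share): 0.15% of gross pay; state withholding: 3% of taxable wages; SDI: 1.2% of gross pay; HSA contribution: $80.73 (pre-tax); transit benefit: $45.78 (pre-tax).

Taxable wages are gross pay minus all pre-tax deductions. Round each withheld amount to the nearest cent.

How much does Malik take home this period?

$1,909.22

Transit benefit: $45.78
HSA contribution: $80.73
Pre-tax total = $45.78 + $80.73 = $126.51
Taxable wages = $2,124.34 − $126.51 = $1,997.83
State withholding: $1,997.83 × 0.03 = $59.93
State unemployment insurance (employee share): $2,124.34 × 0.0015 = $3.19
SDI: $2,124.34 × 0.012 = $25.49
Total deductions = $45.78 + $80.73 + $59.93 + $3.19 + $25.49 = $215.12
Net pay = $2,124.34 − $215.12 = $1,909.22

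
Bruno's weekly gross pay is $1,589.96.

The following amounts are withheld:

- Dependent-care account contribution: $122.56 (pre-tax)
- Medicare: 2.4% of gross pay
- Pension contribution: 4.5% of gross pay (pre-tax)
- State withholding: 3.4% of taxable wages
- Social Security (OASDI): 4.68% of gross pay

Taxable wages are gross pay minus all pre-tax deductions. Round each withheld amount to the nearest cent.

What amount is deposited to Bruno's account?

$1,235.82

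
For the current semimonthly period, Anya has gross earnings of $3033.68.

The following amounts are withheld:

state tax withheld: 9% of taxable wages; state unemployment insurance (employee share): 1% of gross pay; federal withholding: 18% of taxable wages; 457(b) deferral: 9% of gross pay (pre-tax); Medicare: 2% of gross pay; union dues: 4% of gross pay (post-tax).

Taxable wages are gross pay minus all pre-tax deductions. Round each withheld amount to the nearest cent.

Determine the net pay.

$1802.91

457(b) deferral: $3033.68 × 0.09 = $273.03
Taxable wages = $3033.68 − $273.03 = $2760.65
State tax withheld: $2760.65 × 0.09 = $248.46
Federal withholding: $2760.65 × 0.18 = $496.92
Medicare: $3033.68 × 0.02 = $60.67
State unemployment insurance (employee share): $3033.68 × 0.01 = $30.34
Union dues: $3033.68 × 0.04 = $121.35
Total deductions = $273.03 + $248.46 + $496.92 + $60.67 + $30.34 + $121.35 = $1230.77
Net pay = $3033.68 − $1230.77 = $1802.91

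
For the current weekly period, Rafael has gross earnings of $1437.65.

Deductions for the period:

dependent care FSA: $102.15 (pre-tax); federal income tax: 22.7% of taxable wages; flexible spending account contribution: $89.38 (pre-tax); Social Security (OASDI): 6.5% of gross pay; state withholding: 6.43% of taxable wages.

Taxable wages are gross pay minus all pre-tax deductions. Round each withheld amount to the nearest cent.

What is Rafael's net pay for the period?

$789.67

Flexible spending account contribution: $89.38
Dependent care FSA: $102.15
Pre-tax total = $89.38 + $102.15 = $191.53
Taxable wages = $1437.65 − $191.53 = $1246.12
Federal income tax: $1246.12 × 0.227 = $282.87
State withholding: $1246.12 × 0.0643 = $80.13
Social Security (OASDI): $1437.65 × 0.065 = $93.45
Total deductions = $89.38 + $102.15 + $282.87 + $80.13 + $93.45 = $647.98
Net pay = $1437.65 − $647.98 = $789.67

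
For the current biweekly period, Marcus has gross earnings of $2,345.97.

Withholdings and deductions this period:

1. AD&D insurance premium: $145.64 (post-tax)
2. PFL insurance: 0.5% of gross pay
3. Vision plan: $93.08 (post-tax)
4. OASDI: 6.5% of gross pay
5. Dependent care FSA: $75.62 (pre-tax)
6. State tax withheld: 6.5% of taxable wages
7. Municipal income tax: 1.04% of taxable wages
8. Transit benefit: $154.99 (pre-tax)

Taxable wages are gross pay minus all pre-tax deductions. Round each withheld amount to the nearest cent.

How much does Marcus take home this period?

Transit benefit: $154.99
Dependent care FSA: $75.62
Pre-tax total = $154.99 + $75.62 = $230.61
Taxable wages = $2,345.97 − $230.61 = $2,115.36
Municipal income tax: $2,115.36 × 0.0104 = $22.00
State tax withheld: $2,115.36 × 0.065 = $137.50
PFL insurance: $2,345.97 × 0.005 = $11.73
OASDI: $2,345.97 × 0.065 = $152.49
Vision plan: $93.08
AD&D insurance premium: $145.64
Total deductions = $154.99 + $75.62 + $22.00 + $137.50 + $11.73 + $152.49 + $93.08 + $145.64 = $793.05
Net pay = $2,345.97 − $793.05 = $1,552.92

$1,552.92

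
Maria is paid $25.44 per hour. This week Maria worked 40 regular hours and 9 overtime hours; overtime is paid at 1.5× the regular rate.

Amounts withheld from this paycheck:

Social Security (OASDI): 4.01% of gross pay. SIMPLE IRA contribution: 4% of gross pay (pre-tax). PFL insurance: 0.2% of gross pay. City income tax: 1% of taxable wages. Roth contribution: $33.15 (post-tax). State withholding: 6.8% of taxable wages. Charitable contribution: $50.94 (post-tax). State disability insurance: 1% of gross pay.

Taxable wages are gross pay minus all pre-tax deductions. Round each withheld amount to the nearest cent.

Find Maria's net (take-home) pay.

Regular pay: 40 × $25.44 = $1017.60
Overtime pay: 9 × $25.44 × 1.5 = $343.44
Gross pay = $1017.60 + $343.44 = $1361.04
SIMPLE IRA contribution: $1361.04 × 0.04 = $54.44
Taxable wages = $1361.04 − $54.44 = $1306.60
City income tax: $1306.60 × 0.01 = $13.07
State withholding: $1306.60 × 0.068 = $88.85
State disability insurance: $1361.04 × 0.01 = $13.61
Social Security (OASDI): $1361.04 × 0.0401 = $54.58
PFL insurance: $1361.04 × 0.002 = $2.72
Roth contribution: $33.15
Charitable contribution: $50.94
Total deductions = $54.44 + $13.07 + $88.85 + $13.61 + $54.58 + $2.72 + $33.15 + $50.94 = $311.36
Net pay = $1361.04 − $311.36 = $1049.68

$1049.68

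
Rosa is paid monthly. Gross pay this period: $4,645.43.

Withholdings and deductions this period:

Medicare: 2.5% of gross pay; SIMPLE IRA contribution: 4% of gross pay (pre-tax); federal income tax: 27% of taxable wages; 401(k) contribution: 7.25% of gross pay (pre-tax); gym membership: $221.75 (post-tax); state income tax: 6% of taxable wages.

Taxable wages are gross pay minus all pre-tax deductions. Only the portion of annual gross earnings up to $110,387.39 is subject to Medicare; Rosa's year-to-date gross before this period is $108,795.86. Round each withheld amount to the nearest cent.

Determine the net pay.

$2,500.75

SIMPLE IRA contribution: $4,645.43 × 0.04 = $185.82
401(k) contribution: $4,645.43 × 0.0725 = $336.79
Pre-tax total = $185.82 + $336.79 = $522.61
Taxable wages = $4,645.43 − $522.61 = $4,122.82
State income tax: $4,122.82 × 0.06 = $247.37
Federal income tax: $4,122.82 × 0.27 = $1,113.16
Medicare: only $110,387.39 − $108,795.86 = $1,591.53 of this check is subject → $1,591.53 × 0.025 = $39.79
Gym membership: $221.75
Total deductions = $185.82 + $336.79 + $247.37 + $1,113.16 + $39.79 + $221.75 = $2,144.68
Net pay = $4,645.43 − $2,144.68 = $2,500.75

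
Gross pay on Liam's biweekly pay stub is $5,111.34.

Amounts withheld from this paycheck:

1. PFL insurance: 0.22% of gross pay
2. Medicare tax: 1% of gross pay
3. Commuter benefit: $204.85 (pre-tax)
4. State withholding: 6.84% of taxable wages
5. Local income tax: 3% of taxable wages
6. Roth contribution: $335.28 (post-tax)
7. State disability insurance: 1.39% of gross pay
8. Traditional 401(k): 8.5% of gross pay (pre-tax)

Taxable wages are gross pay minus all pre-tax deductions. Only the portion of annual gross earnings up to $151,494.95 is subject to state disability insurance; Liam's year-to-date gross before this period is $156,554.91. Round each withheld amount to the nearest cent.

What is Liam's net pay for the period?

Commuter benefit: $204.85
Traditional 401(k): $5,111.34 × 0.085 = $434.46
Pre-tax total = $204.85 + $434.46 = $639.31
Taxable wages = $5,111.34 − $639.31 = $4,472.03
State withholding: $4,472.03 × 0.0684 = $305.89
Local income tax: $4,472.03 × 0.03 = $134.16
Medicare tax: $5,111.34 × 0.01 = $51.11
State disability insurance: annual cap $151,494.95 already reached (YTD $156,554.91), so $0.00
PFL insurance: $5,111.34 × 0.0022 = $11.24
Roth contribution: $335.28
Total deductions = $204.85 + $434.46 + $305.89 + $134.16 + $51.11 + $0.00 + $11.24 + $335.28 = $1,476.99
Net pay = $5,111.34 − $1,476.99 = $3,634.35

$3,634.35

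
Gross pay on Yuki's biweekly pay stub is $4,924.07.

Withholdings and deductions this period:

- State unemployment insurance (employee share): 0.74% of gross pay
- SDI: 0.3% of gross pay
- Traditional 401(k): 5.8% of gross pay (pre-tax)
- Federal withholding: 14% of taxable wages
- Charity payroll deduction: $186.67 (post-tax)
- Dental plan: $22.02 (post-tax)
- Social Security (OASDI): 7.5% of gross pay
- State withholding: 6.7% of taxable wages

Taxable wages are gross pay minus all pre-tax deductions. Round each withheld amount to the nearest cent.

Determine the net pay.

$3,049.09

Traditional 401(k): $4,924.07 × 0.058 = $285.60
Taxable wages = $4,924.07 − $285.60 = $4,638.47
Federal withholding: $4,638.47 × 0.14 = $649.39
State withholding: $4,638.47 × 0.067 = $310.78
Social Security (OASDI): $4,924.07 × 0.075 = $369.31
SDI: $4,924.07 × 0.003 = $14.77
State unemployment insurance (employee share): $4,924.07 × 0.0074 = $36.44
Dental plan: $22.02
Charity payroll deduction: $186.67
Total deductions = $285.60 + $649.39 + $310.78 + $369.31 + $14.77 + $36.44 + $22.02 + $186.67 = $1,874.98
Net pay = $4,924.07 − $1,874.98 = $3,049.09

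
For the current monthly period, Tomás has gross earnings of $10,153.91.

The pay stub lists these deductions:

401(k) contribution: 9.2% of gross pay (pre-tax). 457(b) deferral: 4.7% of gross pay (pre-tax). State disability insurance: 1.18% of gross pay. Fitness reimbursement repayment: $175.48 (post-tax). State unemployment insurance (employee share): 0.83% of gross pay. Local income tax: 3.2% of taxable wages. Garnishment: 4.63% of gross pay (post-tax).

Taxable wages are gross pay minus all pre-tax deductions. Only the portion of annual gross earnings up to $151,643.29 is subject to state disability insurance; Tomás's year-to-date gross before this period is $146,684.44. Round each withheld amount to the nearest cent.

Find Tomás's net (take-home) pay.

$7,674.36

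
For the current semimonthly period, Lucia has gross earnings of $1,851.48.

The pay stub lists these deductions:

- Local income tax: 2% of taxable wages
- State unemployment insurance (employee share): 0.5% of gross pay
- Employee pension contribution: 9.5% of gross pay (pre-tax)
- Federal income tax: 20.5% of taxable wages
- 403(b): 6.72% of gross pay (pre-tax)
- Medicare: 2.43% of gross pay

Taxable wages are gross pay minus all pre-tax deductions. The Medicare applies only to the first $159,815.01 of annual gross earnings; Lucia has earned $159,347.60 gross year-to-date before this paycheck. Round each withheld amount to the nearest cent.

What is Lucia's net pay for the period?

$1,181.54

403(b): $1,851.48 × 0.0672 = $124.42
Employee pension contribution: $1,851.48 × 0.095 = $175.89
Pre-tax total = $124.42 + $175.89 = $300.31
Taxable wages = $1,851.48 − $300.31 = $1,551.17
Federal income tax: $1,551.17 × 0.205 = $317.99
Local income tax: $1,551.17 × 0.02 = $31.02
State unemployment insurance (employee share): $1,851.48 × 0.005 = $9.26
Medicare: only $159,815.01 − $159,347.60 = $467.41 of this check is subject → $467.41 × 0.0243 = $11.36
Total deductions = $124.42 + $175.89 + $317.99 + $31.02 + $9.26 + $11.36 = $669.94
Net pay = $1,851.48 − $669.94 = $1,181.54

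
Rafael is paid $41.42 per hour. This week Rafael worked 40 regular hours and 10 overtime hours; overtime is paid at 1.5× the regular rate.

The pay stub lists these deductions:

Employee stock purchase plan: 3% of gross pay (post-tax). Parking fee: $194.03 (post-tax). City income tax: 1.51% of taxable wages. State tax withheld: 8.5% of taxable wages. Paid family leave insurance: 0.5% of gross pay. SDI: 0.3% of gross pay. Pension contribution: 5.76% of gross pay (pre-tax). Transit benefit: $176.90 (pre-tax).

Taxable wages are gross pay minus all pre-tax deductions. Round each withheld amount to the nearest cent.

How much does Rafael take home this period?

$1,492.19

Regular pay: 40 × $41.42 = $1,656.80
Overtime pay: 10 × $41.42 × 1.5 = $621.30
Gross pay = $1,656.80 + $621.30 = $2,278.10
Pension contribution: $2,278.10 × 0.0576 = $131.22
Transit benefit: $176.90
Pre-tax total = $131.22 + $176.90 = $308.12
Taxable wages = $2,278.10 − $308.12 = $1,969.98
State tax withheld: $1,969.98 × 0.085 = $167.45
City income tax: $1,969.98 × 0.0151 = $29.75
Paid family leave insurance: $2,278.10 × 0.005 = $11.39
SDI: $2,278.10 × 0.003 = $6.83
Employee stock purchase plan: $2,278.10 × 0.03 = $68.34
Parking fee: $194.03
Total deductions = $131.22 + $176.90 + $167.45 + $29.75 + $11.39 + $6.83 + $68.34 + $194.03 = $785.91
Net pay = $2,278.10 − $785.91 = $1,492.19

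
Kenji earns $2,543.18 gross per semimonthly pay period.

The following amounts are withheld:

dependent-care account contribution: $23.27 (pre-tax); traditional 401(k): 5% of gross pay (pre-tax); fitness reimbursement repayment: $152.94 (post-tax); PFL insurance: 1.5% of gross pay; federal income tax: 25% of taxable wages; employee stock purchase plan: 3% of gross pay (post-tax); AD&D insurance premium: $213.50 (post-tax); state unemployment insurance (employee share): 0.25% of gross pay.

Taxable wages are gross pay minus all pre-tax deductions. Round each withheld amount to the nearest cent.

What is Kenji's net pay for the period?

$1,307.31

Dependent-care account contribution: $23.27
Traditional 401(k): $2,543.18 × 0.05 = $127.16
Pre-tax total = $23.27 + $127.16 = $150.43
Taxable wages = $2,543.18 − $150.43 = $2,392.75
Federal income tax: $2,392.75 × 0.25 = $598.19
PFL insurance: $2,543.18 × 0.015 = $38.15
State unemployment insurance (employee share): $2,543.18 × 0.0025 = $6.36
Employee stock purchase plan: $2,543.18 × 0.03 = $76.30
AD&D insurance premium: $213.50
Fitness reimbursement repayment: $152.94
Total deductions = $23.27 + $127.16 + $598.19 + $38.15 + $6.36 + $76.30 + $213.50 + $152.94 = $1,235.87
Net pay = $2,543.18 − $1,235.87 = $1,307.31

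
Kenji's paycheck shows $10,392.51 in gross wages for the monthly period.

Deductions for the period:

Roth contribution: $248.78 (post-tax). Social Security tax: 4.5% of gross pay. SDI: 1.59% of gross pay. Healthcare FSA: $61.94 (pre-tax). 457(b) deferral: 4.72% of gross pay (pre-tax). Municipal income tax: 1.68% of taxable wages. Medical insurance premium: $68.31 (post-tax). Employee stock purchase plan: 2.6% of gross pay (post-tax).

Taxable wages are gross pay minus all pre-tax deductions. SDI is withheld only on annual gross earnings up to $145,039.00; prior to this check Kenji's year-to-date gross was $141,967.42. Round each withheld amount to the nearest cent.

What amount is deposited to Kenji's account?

457(b) deferral: $10,392.51 × 0.0472 = $490.53
Healthcare FSA: $61.94
Pre-tax total = $490.53 + $61.94 = $552.47
Taxable wages = $10,392.51 − $552.47 = $9,840.04
Municipal income tax: $9,840.04 × 0.0168 = $165.31
SDI: only $145,039.00 − $141,967.42 = $3,071.58 of this check is subject → $3,071.58 × 0.0159 = $48.84
Social Security tax: $10,392.51 × 0.045 = $467.66
Employee stock purchase plan: $10,392.51 × 0.026 = $270.21
Medical insurance premium: $68.31
Roth contribution: $248.78
Total deductions = $490.53 + $61.94 + $165.31 + $48.84 + $467.66 + $270.21 + $68.31 + $248.78 = $1,821.58
Net pay = $10,392.51 − $1,821.58 = $8,570.93

$8,570.93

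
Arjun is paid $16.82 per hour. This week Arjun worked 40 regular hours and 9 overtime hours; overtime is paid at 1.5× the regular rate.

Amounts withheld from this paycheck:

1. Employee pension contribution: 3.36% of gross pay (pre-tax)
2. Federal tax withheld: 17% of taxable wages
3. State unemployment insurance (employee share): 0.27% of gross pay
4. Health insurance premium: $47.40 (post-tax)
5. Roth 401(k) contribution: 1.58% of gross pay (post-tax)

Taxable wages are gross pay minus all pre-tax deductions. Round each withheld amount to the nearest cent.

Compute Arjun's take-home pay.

Regular pay: 40 × $16.82 = $672.80
Overtime pay: 9 × $16.82 × 1.5 = $227.07
Gross pay = $672.80 + $227.07 = $899.87
Employee pension contribution: $899.87 × 0.0336 = $30.24
Taxable wages = $899.87 − $30.24 = $869.63
Federal tax withheld: $869.63 × 0.17 = $147.84
State unemployment insurance (employee share): $899.87 × 0.0027 = $2.43
Roth 401(k) contribution: $899.87 × 0.0158 = $14.22
Health insurance premium: $47.40
Total deductions = $30.24 + $147.84 + $2.43 + $14.22 + $47.40 = $242.13
Net pay = $899.87 − $242.13 = $657.74

$657.74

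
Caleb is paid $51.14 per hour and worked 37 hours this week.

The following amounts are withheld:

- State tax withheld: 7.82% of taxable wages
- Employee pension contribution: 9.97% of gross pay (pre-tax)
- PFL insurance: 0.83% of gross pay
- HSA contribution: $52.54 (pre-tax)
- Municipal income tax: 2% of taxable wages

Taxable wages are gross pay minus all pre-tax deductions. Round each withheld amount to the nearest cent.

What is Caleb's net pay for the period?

Gross pay: 37 × $51.14 = $1,892.18
Employee pension contribution: $1,892.18 × 0.0997 = $188.65
HSA contribution: $52.54
Pre-tax total = $188.65 + $52.54 = $241.19
Taxable wages = $1,892.18 − $241.19 = $1,650.99
Municipal income tax: $1,650.99 × 0.02 = $33.02
State tax withheld: $1,650.99 × 0.0782 = $129.11
PFL insurance: $1,892.18 × 0.0083 = $15.71
Total deductions = $188.65 + $52.54 + $33.02 + $129.11 + $15.71 = $419.03
Net pay = $1,892.18 − $419.03 = $1,473.15

$1,473.15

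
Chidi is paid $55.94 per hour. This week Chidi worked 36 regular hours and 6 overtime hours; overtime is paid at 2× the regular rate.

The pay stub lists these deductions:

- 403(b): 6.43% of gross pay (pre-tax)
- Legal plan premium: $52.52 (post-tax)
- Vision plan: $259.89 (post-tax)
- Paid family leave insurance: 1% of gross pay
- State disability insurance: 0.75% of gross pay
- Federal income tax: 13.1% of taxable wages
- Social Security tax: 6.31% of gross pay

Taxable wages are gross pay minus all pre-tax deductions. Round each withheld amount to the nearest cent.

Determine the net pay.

$1,654.51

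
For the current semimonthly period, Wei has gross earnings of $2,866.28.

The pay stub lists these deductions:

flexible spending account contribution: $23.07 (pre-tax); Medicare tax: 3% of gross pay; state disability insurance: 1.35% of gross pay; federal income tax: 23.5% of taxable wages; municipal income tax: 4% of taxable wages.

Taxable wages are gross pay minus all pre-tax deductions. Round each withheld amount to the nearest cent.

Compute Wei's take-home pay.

$1,936.65

Flexible spending account contribution: $23.07
Taxable wages = $2,866.28 − $23.07 = $2,843.21
Municipal income tax: $2,843.21 × 0.04 = $113.73
Federal income tax: $2,843.21 × 0.235 = $668.15
State disability insurance: $2,866.28 × 0.0135 = $38.69
Medicare tax: $2,866.28 × 0.03 = $85.99
Total deductions = $23.07 + $113.73 + $668.15 + $38.69 + $85.99 = $929.63
Net pay = $2,866.28 − $929.63 = $1,936.65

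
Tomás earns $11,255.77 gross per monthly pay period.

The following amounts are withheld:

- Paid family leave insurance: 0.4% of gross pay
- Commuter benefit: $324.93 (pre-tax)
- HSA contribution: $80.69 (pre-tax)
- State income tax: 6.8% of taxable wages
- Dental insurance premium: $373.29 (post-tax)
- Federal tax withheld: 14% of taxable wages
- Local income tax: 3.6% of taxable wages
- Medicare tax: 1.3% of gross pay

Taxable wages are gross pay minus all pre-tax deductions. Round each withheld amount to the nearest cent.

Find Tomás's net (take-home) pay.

$7,638.07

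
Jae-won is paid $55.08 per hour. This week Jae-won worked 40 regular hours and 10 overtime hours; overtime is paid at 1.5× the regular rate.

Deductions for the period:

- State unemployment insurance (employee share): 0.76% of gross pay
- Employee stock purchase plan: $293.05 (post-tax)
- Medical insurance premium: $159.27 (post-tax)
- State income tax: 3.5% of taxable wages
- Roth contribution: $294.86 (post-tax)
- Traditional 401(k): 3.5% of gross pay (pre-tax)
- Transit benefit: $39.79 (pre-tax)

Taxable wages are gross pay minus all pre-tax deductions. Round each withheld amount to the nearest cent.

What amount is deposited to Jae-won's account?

Regular pay: 40 × $55.08 = $2,203.20
Overtime pay: 10 × $55.08 × 1.5 = $826.20
Gross pay = $2,203.20 + $826.20 = $3,029.40
Transit benefit: $39.79
Traditional 401(k): $3,029.40 × 0.035 = $106.03
Pre-tax total = $39.79 + $106.03 = $145.82
Taxable wages = $3,029.40 − $145.82 = $2,883.58
State income tax: $2,883.58 × 0.035 = $100.93
State unemployment insurance (employee share): $3,029.40 × 0.0076 = $23.02
Roth contribution: $294.86
Employee stock purchase plan: $293.05
Medical insurance premium: $159.27
Total deductions = $39.79 + $106.03 + $100.93 + $23.02 + $294.86 + $293.05 + $159.27 = $1,016.95
Net pay = $3,029.40 − $1,016.95 = $2,012.45

$2,012.45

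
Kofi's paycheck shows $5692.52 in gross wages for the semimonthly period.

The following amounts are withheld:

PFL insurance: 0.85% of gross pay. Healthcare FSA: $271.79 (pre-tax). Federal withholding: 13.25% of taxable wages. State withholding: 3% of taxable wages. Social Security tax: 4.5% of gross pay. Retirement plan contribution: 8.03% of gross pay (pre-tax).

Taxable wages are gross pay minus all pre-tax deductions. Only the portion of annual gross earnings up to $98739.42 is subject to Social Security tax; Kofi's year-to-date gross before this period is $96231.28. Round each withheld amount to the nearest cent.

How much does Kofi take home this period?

$3995.77

Healthcare FSA: $271.79
Retirement plan contribution: $5692.52 × 0.0803 = $457.11
Pre-tax total = $271.79 + $457.11 = $728.90
Taxable wages = $5692.52 − $728.90 = $4963.62
Federal withholding: $4963.62 × 0.1325 = $657.68
State withholding: $4963.62 × 0.03 = $148.91
PFL insurance: $5692.52 × 0.0085 = $48.39
Social Security tax: only $98739.42 − $96231.28 = $2508.14 of this check is subject → $2508.14 × 0.045 = $112.87
Total deductions = $271.79 + $457.11 + $657.68 + $148.91 + $48.39 + $112.87 = $1696.75
Net pay = $5692.52 − $1696.75 = $3995.77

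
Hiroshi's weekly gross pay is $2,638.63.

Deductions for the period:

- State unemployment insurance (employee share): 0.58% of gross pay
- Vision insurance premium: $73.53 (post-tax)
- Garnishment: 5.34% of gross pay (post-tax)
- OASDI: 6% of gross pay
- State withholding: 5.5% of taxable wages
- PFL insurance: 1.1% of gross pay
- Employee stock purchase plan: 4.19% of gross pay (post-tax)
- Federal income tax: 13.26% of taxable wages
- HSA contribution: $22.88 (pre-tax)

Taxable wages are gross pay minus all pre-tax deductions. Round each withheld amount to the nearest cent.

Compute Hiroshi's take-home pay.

HSA contribution: $22.88
Taxable wages = $2,638.63 − $22.88 = $2,615.75
Federal income tax: $2,615.75 × 0.1326 = $346.85
State withholding: $2,615.75 × 0.055 = $143.87
PFL insurance: $2,638.63 × 0.011 = $29.02
State unemployment insurance (employee share): $2,638.63 × 0.0058 = $15.30
OASDI: $2,638.63 × 0.06 = $158.32
Vision insurance premium: $73.53
Garnishment: $2,638.63 × 0.0534 = $140.90
Employee stock purchase plan: $2,638.63 × 0.0419 = $110.56
Total deductions = $22.88 + $346.85 + $143.87 + $29.02 + $15.30 + $158.32 + $73.53 + $140.90 + $110.56 = $1,041.23
Net pay = $2,638.63 − $1,041.23 = $1,597.40

$1,597.40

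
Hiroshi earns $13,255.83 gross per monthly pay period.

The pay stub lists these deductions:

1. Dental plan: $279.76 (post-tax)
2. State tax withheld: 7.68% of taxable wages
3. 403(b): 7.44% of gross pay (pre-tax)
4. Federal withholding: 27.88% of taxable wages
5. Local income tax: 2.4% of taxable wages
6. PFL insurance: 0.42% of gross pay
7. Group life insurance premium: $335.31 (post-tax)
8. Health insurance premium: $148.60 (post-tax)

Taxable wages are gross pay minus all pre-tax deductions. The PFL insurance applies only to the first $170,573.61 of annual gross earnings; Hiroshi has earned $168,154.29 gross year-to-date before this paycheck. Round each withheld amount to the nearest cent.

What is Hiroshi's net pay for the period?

403(b): $13,255.83 × 0.0744 = $986.23
Taxable wages = $13,255.83 − $986.23 = $12,269.60
State tax withheld: $12,269.60 × 0.0768 = $942.31
Federal withholding: $12,269.60 × 0.2788 = $3,420.76
Local income tax: $12,269.60 × 0.024 = $294.47
PFL insurance: only $170,573.61 − $168,154.29 = $2,419.32 of this check is subject → $2,419.32 × 0.0042 = $10.16
Group life insurance premium: $335.31
Health insurance premium: $148.60
Dental plan: $279.76
Total deductions = $986.23 + $942.31 + $3,420.76 + $294.47 + $10.16 + $335.31 + $148.60 + $279.76 = $6,417.60
Net pay = $13,255.83 − $6,417.60 = $6,838.23

$6,838.23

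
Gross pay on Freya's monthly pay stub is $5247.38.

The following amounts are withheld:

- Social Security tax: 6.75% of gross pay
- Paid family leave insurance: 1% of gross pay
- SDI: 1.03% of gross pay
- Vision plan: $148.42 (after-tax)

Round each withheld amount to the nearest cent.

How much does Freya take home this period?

Paid family leave insurance: $5247.38 × 0.01 = $52.47
SDI: $5247.38 × 0.0103 = $54.05
Social Security tax: $5247.38 × 0.0675 = $354.20
Vision plan: $148.42
Total deductions = $52.47 + $54.05 + $354.20 + $148.42 = $609.14
Net pay = $5247.38 − $609.14 = $4638.24

$4638.24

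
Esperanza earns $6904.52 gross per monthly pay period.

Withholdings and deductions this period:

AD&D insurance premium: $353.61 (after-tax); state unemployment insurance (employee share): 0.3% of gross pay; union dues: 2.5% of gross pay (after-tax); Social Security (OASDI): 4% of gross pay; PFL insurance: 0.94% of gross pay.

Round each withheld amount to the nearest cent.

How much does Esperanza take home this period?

$6016.51

Social Security (OASDI): $6904.52 × 0.04 = $276.18
State unemployment insurance (employee share): $6904.52 × 0.003 = $20.71
PFL insurance: $6904.52 × 0.0094 = $64.90
Union dues: $6904.52 × 0.025 = $172.61
AD&D insurance premium: $353.61
Total deductions = $276.18 + $20.71 + $64.90 + $172.61 + $353.61 = $888.01
Net pay = $6904.52 − $888.01 = $6016.51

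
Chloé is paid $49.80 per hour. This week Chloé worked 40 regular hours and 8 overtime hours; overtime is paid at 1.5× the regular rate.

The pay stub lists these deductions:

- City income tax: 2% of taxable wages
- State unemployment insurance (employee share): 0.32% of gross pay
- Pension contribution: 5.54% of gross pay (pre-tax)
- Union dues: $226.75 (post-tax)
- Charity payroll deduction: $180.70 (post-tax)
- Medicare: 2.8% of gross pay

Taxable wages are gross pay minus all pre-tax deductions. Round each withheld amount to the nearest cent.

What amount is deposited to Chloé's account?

$1908.97

Regular pay: 40 × $49.80 = $1992.00
Overtime pay: 8 × $49.80 × 1.5 = $597.60
Gross pay = $1992.00 + $597.60 = $2589.60
Pension contribution: $2589.60 × 0.0554 = $143.46
Taxable wages = $2589.60 − $143.46 = $2446.14
City income tax: $2446.14 × 0.02 = $48.92
State unemployment insurance (employee share): $2589.60 × 0.0032 = $8.29
Medicare: $2589.60 × 0.028 = $72.51
Charity payroll deduction: $180.70
Union dues: $226.75
Total deductions = $143.46 + $48.92 + $8.29 + $72.51 + $180.70 + $226.75 = $680.63
Net pay = $2589.60 − $680.63 = $1908.97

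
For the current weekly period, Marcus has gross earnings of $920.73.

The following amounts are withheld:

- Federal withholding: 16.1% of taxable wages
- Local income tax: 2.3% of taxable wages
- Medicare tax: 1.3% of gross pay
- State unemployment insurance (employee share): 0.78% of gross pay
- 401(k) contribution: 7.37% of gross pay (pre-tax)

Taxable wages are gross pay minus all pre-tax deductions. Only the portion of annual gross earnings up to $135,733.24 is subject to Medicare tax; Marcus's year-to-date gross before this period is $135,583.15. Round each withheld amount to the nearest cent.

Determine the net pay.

$686.81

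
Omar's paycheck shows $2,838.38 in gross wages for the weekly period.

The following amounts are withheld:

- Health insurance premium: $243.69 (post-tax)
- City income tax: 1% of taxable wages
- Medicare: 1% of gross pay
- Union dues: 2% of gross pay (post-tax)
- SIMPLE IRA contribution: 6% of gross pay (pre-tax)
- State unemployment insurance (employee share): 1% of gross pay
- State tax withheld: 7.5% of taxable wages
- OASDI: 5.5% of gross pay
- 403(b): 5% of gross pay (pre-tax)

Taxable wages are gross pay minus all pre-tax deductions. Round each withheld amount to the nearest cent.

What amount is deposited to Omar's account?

$1,798.11

403(b): $2,838.38 × 0.05 = $141.92
SIMPLE IRA contribution: $2,838.38 × 0.06 = $170.30
Pre-tax total = $141.92 + $170.30 = $312.22
Taxable wages = $2,838.38 − $312.22 = $2,526.16
State tax withheld: $2,526.16 × 0.075 = $189.46
City income tax: $2,526.16 × 0.01 = $25.26
State unemployment insurance (employee share): $2,838.38 × 0.01 = $28.38
OASDI: $2,838.38 × 0.055 = $156.11
Medicare: $2,838.38 × 0.01 = $28.38
Union dues: $2,838.38 × 0.02 = $56.77
Health insurance premium: $243.69
Total deductions = $141.92 + $170.30 + $189.46 + $25.26 + $28.38 + $156.11 + $28.38 + $56.77 + $243.69 = $1,040.27
Net pay = $2,838.38 − $1,040.27 = $1,798.11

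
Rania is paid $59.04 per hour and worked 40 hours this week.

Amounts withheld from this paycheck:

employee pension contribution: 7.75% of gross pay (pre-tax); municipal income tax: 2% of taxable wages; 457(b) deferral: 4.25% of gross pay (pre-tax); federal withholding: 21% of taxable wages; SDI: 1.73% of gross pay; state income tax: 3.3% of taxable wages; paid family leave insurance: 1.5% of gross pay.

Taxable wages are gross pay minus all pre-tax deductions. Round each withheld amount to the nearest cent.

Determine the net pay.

$1455.37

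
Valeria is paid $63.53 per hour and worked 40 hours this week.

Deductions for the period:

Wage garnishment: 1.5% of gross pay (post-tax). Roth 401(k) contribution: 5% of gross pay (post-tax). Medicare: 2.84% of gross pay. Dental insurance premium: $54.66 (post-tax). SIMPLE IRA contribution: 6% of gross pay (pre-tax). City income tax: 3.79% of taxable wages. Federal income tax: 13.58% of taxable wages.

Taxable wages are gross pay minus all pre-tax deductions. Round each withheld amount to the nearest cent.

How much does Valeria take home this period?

$1,681.80

Gross pay: 40 × $63.53 = $2,541.20
SIMPLE IRA contribution: $2,541.20 × 0.06 = $152.47
Taxable wages = $2,541.20 − $152.47 = $2,388.73
Federal income tax: $2,388.73 × 0.1358 = $324.39
City income tax: $2,388.73 × 0.0379 = $90.53
Medicare: $2,541.20 × 0.0284 = $72.17
Roth 401(k) contribution: $2,541.20 × 0.05 = $127.06
Wage garnishment: $2,541.20 × 0.015 = $38.12
Dental insurance premium: $54.66
Total deductions = $152.47 + $324.39 + $90.53 + $72.17 + $127.06 + $38.12 + $54.66 = $859.40
Net pay = $2,541.20 − $859.40 = $1,681.80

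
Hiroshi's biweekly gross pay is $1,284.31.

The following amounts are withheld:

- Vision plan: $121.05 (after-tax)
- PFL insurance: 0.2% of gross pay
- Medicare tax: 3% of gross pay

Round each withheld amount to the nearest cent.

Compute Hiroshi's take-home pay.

$1,122.16

PFL insurance: $1,284.31 × 0.002 = $2.57
Medicare tax: $1,284.31 × 0.03 = $38.53
Vision plan: $121.05
Total deductions = $2.57 + $38.53 + $121.05 = $162.15
Net pay = $1,284.31 − $162.15 = $1,122.16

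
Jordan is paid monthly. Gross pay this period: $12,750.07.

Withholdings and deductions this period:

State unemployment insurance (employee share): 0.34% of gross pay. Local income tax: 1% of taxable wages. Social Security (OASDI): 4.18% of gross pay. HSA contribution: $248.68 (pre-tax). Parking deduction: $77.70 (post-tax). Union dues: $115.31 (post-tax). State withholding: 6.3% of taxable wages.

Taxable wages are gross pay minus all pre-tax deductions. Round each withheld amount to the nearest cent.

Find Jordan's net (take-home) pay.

HSA contribution: $248.68
Taxable wages = $12,750.07 − $248.68 = $12,501.39
State withholding: $12,501.39 × 0.063 = $787.59
Local income tax: $12,501.39 × 0.01 = $125.01
Social Security (OASDI): $12,750.07 × 0.0418 = $532.95
State unemployment insurance (employee share): $12,750.07 × 0.0034 = $43.35
Union dues: $115.31
Parking deduction: $77.70
Total deductions = $248.68 + $787.59 + $125.01 + $532.95 + $43.35 + $115.31 + $77.70 = $1,930.59
Net pay = $12,750.07 − $1,930.59 = $10,819.48

$10,819.48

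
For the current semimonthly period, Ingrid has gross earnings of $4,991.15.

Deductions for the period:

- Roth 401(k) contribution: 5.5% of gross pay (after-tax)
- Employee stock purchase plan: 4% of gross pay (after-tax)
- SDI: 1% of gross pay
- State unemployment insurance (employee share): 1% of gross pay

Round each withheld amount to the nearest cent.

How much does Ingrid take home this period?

$4,417.17

State unemployment insurance (employee share): $4,991.15 × 0.01 = $49.91
SDI: $4,991.15 × 0.01 = $49.91
Employee stock purchase plan: $4,991.15 × 0.04 = $199.65
Roth 401(k) contribution: $4,991.15 × 0.055 = $274.51
Total deductions = $49.91 + $49.91 + $199.65 + $274.51 = $573.98
Net pay = $4,991.15 − $573.98 = $4,417.17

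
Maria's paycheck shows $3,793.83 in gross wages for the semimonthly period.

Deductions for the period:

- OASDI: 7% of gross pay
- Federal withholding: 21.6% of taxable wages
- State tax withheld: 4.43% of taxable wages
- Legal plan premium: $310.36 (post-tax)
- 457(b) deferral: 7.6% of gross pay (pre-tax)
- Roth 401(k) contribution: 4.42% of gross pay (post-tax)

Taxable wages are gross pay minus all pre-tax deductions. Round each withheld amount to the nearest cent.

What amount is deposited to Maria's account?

457(b) deferral: $3,793.83 × 0.076 = $288.33
Taxable wages = $3,793.83 − $288.33 = $3,505.50
Federal withholding: $3,505.50 × 0.216 = $757.19
State tax withheld: $3,505.50 × 0.0443 = $155.29
OASDI: $3,793.83 × 0.07 = $265.57
Legal plan premium: $310.36
Roth 401(k) contribution: $3,793.83 × 0.0442 = $167.69
Total deductions = $288.33 + $757.19 + $155.29 + $265.57 + $310.36 + $167.69 = $1,944.43
Net pay = $3,793.83 − $1,944.43 = $1,849.40

$1,849.40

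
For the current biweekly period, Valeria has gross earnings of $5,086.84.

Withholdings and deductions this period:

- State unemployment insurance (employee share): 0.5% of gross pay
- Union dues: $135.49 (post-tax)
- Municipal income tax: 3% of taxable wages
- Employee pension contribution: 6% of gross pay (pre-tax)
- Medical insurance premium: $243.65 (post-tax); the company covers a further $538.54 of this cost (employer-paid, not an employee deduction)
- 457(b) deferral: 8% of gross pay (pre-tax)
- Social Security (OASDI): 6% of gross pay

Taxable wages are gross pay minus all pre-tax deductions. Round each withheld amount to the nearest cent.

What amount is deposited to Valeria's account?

$3,533.66

457(b) deferral: $5,086.84 × 0.08 = $406.95
Employee pension contribution: $5,086.84 × 0.06 = $305.21
Pre-tax total = $406.95 + $305.21 = $712.16
Taxable wages = $5,086.84 − $712.16 = $4,374.68
Municipal income tax: $4,374.68 × 0.03 = $131.24
Social Security (OASDI): $5,086.84 × 0.06 = $305.21
State unemployment insurance (employee share): $5,086.84 × 0.005 = $25.43
Medical insurance premium: $243.65
Union dues: $135.49
(Employer's $538.54 toward medical insurance premium is not withheld from the employee.)
Total deductions = $406.95 + $305.21 + $131.24 + $305.21 + $25.43 + $243.65 + $135.49 = $1,553.18
Net pay = $5,086.84 − $1,553.18 = $3,533.66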